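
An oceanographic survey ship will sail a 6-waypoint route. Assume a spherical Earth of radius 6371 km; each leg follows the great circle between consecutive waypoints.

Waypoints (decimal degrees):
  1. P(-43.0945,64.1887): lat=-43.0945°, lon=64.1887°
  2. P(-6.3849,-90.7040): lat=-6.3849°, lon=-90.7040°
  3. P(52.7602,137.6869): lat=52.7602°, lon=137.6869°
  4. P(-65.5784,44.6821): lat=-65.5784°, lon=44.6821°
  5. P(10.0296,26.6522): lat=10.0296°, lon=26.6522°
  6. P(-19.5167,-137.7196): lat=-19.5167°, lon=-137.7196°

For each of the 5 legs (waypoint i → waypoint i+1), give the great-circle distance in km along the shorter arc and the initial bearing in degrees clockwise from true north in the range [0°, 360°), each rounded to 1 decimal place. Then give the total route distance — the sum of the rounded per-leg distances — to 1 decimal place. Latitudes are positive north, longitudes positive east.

Leg 1: φ1=-0.7521409, φ2=-0.1114375, Δφ=0.6407034, Δλ=-2.7033876 rad; a=sin²(Δφ/2)+cosφ1·cosφ2·sin²(Δλ/2)=0.7905767989; c=2·atan2(√a, √(1-a))=2.190941856; dist=6371·c=13958.491 ≈ 13958.5 km; running total=13958.5 km
Leg 1 bearing: y=sinΔλ·cosφ2=-0.42168288, x=cosφ1·sinφ2-sinφ1·cosφ2·cosΔλ=-0.69602014; θ=atan2(y, x)=-148.7905° <0 so +360° → 211.2095° ≈ 211.2°
Leg 2: φ1=-0.1114375, φ2=0.9208392, Δφ=1.0322767, Δλ=3.9861732 rad; a=sin²(Δφ/2)+cosφ1·cosφ2·sin²(Δλ/2)=0.7439443806; c=2·atan2(√a, √(1-a))=2.080465807; dist=6371·c=13254.648 ≈ 13254.6 km; running total=27213.1 km
Leg 2 bearing: y=sinΔλ·cosφ2=-0.45246790, x=cosφ1·sinφ2-sinφ1·cosφ2·cosΔλ=0.74648333; θ=atan2(y, x)=-31.2214° <0 so +360° → 328.7786° ≈ 328.8°
Leg 3: φ1=0.9208392, φ2=-1.1445590, Δφ=-2.0653982, Δλ=-1.6232400 rad; a=sin²(Δφ/2)+cosφ1·cosφ2·sin²(Δλ/2)=0.8689977150; c=2·atan2(√a, √(1-a))=2.400891251; dist=6371·c=15296.078 ≈ 15296.1 km; running total=42509.2 km
Leg 3 bearing: y=sinΔλ·cosφ2=-0.41287929, x=cosφ1·sinφ2-sinφ1·cosφ2·cosΔλ=-0.53375410; θ=atan2(y, x)=-142.2767° <0 so +360° → 217.7233° ≈ 217.7°
Leg 4: φ1=-1.1445590, φ2=0.1750495, Δφ=1.3196085, Δλ=-0.3146811 rad; a=sin²(Δφ/2)+cosφ1·cosφ2·sin²(Δλ/2)=0.3857186960; c=2·atan2(√a, √(1-a))=1.340195376; dist=6371·c=8538.385 ≈ 8538.4 km; running total=51047.6 km
Leg 4 bearing: y=sinΔλ·cosφ2=-0.30478326, x=cosφ1·sinφ2-sinφ1·cosφ2·cosΔλ=0.92458980; θ=atan2(y, x)=-18.2444° <0 so +360° → 341.7556° ≈ 341.8°
Leg 5: φ1=0.1750495, φ2=-0.3406307, Δφ=-0.5156802, Δλ=-2.8688291 rad; a=sin²(Δφ/2)+cosφ1·cosφ2·sin²(Δλ/2)=0.9760047412; c=2·atan2(√a, √(1-a))=2.830532032; dist=6371·c=18033.320 ≈ 18033.3 km; running total=69080.9 km
Leg 5 bearing: y=sinΔλ·cosφ2=-0.25391559, x=cosφ1·sinφ2-sinφ1·cosφ2·cosΔλ=-0.17089417; θ=atan2(y, x)=-123.9419° <0 so +360° → 236.0581° ≈ 236.1°

Leg 1: dist=13958.5 km, bearing=211.2°
Leg 2: dist=13254.6 km, bearing=328.8°
Leg 3: dist=15296.1 km, bearing=217.7°
Leg 4: dist=8538.4 km, bearing=341.8°
Leg 5: dist=18033.3 km, bearing=236.1°
Total: 69080.9 km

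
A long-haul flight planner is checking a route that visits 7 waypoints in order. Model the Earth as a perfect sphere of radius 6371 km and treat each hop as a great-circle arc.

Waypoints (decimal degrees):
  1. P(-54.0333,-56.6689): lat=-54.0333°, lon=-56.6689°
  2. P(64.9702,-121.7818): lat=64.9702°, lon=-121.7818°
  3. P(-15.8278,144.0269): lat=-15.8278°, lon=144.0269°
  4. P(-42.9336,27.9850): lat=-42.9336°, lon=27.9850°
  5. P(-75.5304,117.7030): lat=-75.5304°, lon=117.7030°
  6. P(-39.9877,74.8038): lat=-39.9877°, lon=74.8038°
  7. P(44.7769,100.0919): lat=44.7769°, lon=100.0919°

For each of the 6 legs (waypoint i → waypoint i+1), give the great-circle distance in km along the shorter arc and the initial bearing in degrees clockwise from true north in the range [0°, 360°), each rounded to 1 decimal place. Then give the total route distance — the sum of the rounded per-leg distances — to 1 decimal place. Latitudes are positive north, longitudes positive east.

Leg 1: dist=14339.7 km, bearing=330.4°
Leg 2: dist=11794.9 km, bearing=266.9°
Leg 3: dist=10796.1 km, bearing=221.5°
Leg 4: dist=5411.4 km, bearing=160.6°
Leg 5: dist=4483.0 km, bearing=306.3°
Leg 6: dist=9758.2 km, bearing=17.7°
Total: 56583.3 km

Leg 1: φ1=-0.9430590, φ2=1.1339439, Δφ=2.0770029, Δλ=-1.1364345 rad; a=sin²(Δφ/2)+cosφ1·cosφ2·sin²(Δλ/2)=0.8143893881; c=2·atan2(√a, √(1-a))=2.250778004; dist=6371·c=14339.707 ≈ 14339.7 km; running total=14339.7 km
Leg 1 bearing: y=sinΔλ·cosφ2=-0.38380097, x=cosφ1·sinφ2-sinφ1·cosφ2·cosΔλ=0.67626479; θ=atan2(y, x)=-29.5762° <0 so +360° → 330.4238° ≈ 330.4°
Leg 2: φ1=1.1339439, φ2=-0.2762472, Δφ=-1.4101911, Δλ=4.6392370 rad; a=sin²(Δφ/2)+cosφ1·cosφ2·sin²(Δλ/2)=0.6384413376; c=2·atan2(√a, √(1-a))=1.851344753; dist=6371·c=11794.917 ≈ 11794.9 km; running total=26134.6 km
Leg 2 bearing: y=sinΔλ·cosφ2=-0.95951275, x=cosφ1·sinφ2-sinφ1·cosφ2·cosΔλ=-0.05168422; θ=atan2(y, x)=-93.0833° <0 so +360° → 266.9167° ≈ 266.9°
Leg 3: φ1=-0.2762472, φ2=-0.7493327, Δφ=-0.4730855, Δλ=-2.0253132 rad; a=sin²(Δφ/2)+cosφ1·cosφ2·sin²(Δλ/2)=0.5617315759; c=2·atan2(√a, √(1-a))=1.694575311; dist=6371·c=10796.139 ≈ 10796.1 km; running total=36930.7 km
Leg 3 bearing: y=sinΔλ·cosφ2=-0.65781140, x=cosφ1·sinφ2-sinφ1·cosφ2·cosΔλ=-0.74299462; θ=atan2(y, x)=-138.4799° <0 so +360° → 221.5201° ≈ 221.5°
Leg 4: φ1=-0.7493327, φ2=-1.3182542, Δφ=-0.5689215, Δλ=1.5658745 rad; a=sin²(Δφ/2)+cosφ1·cosφ2·sin²(Δλ/2)=0.1697775633; c=2·atan2(√a, √(1-a))=0.849385246; dist=6371·c=5411.433 ≈ 5411.4 km; running total=42342.1 km
Leg 4 bearing: y=sinΔλ·cosφ2=0.24986326, x=cosφ1·sinφ2-sinφ1·cosφ2·cosΔλ=-0.70808257; θ=atan2(y, x)=160.5634° ≈ 160.6°
Leg 5: φ1=-1.3182542, φ2=-0.6979170, Δφ=0.6203371, Δλ=-0.7487323 rad; a=sin²(Δφ/2)+cosφ1·cosφ2·sin²(Δλ/2)=0.1187592460; c=2·atan2(√a, √(1-a))=0.703656484; dist=6371·c=4482.995 ≈ 4483.0 km; running total=46825.1 km
Leg 5 bearing: y=sinΔλ·cosφ2=-0.52154852, x=cosφ1·sinφ2-sinφ1·cosφ2·cosΔλ=0.38289566; θ=atan2(y, x)=-53.7157° <0 so +360° → 306.2843° ≈ 306.3°
Leg 6: φ1=-0.6979170, φ2=0.7815043, Δφ=1.4794214, Δλ=0.4413606 rad; a=sin²(Δφ/2)+cosφ1·cosφ2·sin²(Δλ/2)=0.4804356418; c=2·atan2(√a, √(1-a))=1.531657619; dist=6371·c=9758.191 ≈ 9758.2 km; running total=56583.3 km
Leg 6 bearing: y=sinΔλ·cosφ2=0.30322872, x=cosφ1·sinφ2-sinφ1·cosφ2·cosΔλ=0.95211411; θ=atan2(y, x)=17.6656° ≈ 17.7°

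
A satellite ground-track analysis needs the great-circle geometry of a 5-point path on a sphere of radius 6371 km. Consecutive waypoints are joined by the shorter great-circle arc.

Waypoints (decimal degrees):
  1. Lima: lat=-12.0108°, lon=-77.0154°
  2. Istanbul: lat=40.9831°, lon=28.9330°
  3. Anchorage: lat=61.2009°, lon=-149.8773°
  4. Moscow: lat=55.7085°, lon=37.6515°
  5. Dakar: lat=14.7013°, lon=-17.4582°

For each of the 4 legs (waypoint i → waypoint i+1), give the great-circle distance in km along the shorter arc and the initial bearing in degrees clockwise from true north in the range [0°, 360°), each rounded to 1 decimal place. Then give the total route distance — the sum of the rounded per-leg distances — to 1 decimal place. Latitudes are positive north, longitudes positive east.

Leg 1: φ1=-0.2096280, φ2=0.7152900, Δφ=0.9249180, Δλ=1.8491484 rad; a=sin²(Δφ/2)+cosφ1·cosφ2·sin²(Δλ/2)=0.6696809814; c=2·atan2(√a, √(1-a))=1.917034852; dist=6371·c=12213.429 ≈ 12213.4 km; running total=12213.4 km
Leg 1 bearing: y=sinΔλ·cosφ2=0.72584649, x=cosφ1·sinφ2-sinφ1·cosφ2·cosΔλ=0.59831457; θ=atan2(y, x)=50.5013° ≈ 50.5°
Leg 2: φ1=0.7152900, φ2=1.0681572, Δφ=0.3528672, Δλ=-3.1208285 rad; a=sin²(Δφ/2)+cosφ1·cosφ2·sin²(Δλ/2)=0.3944348814; c=2·atan2(√a, √(1-a))=1.358065209; dist=6371·c=8652.233 ≈ 8652.2 km; running total=20865.6 km
Leg 2 bearing: y=sinΔλ·cosφ2=-0.01000222, x=cosφ1·sinφ2-sinφ1·cosφ2·cosΔλ=0.97740676; θ=atan2(y, x)=-0.5863° <0 so +360° → 359.4137° ≈ 359.4°
Leg 3: φ1=1.0681572, φ2=0.9722967, Δφ=-0.0958605, Δλ=3.2729950 rad; a=sin²(Δφ/2)+cosφ1·cosφ2·sin²(Δλ/2)=0.2725395812; c=2·atan2(√a, √(1-a))=1.098513008; dist=6371·c=6998.626 ≈ 6998.6 km; running total=27864.2 km
Leg 3 bearing: y=sinΔλ·cosφ2=-0.07381968, x=cosφ1·sinφ2-sinφ1·cosφ2·cosΔλ=0.88746701; θ=atan2(y, x)=-4.7549° <0 so +360° → 355.2451° ≈ 355.2°
Leg 4: φ1=0.9722967, φ2=0.2565861, Δφ=-0.7157107, Δλ=-0.9618457 rad; a=sin²(Δφ/2)+cosφ1·cosφ2·sin²(Δλ/2)=0.2393057020; c=2·atan2(√a, √(1-a))=1.022318896; dist=6371·c=6513.194 ≈ 6513.2 km; running total=34377.4 km
Leg 4 bearing: y=sinΔλ·cosφ2=-0.79339542, x=cosφ1·sinφ2-sinφ1·cosφ2·cosΔλ=-0.31412997; θ=atan2(y, x)=-111.6002° <0 so +360° → 248.3998° ≈ 248.4°

Leg 1: dist=12213.4 km, bearing=50.5°
Leg 2: dist=8652.2 km, bearing=359.4°
Leg 3: dist=6998.6 km, bearing=355.2°
Leg 4: dist=6513.2 km, bearing=248.4°
Total: 34377.4 km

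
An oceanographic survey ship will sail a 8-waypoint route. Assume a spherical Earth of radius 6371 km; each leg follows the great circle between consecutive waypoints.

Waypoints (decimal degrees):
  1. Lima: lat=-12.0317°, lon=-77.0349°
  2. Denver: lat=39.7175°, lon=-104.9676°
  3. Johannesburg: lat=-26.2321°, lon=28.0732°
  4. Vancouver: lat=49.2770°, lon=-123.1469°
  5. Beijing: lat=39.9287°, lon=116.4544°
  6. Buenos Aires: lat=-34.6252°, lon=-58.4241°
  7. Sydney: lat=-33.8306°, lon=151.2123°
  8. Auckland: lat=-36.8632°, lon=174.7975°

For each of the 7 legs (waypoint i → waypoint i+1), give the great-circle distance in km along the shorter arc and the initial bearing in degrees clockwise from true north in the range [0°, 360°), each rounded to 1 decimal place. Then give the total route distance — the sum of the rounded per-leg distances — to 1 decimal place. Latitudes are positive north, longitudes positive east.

Leg 1: φ1=-0.2099928, φ2=0.6932011, Δφ=0.9031939, Δλ=-0.4875176 rad; a=sin²(Δφ/2)+cosφ1·cosφ2·sin²(Δλ/2)=0.2342700087; c=2·atan2(√a, √(1-a))=1.010473151; dist=6371·c=6437.724 ≈ 6437.7 km; running total=6437.7 km
Leg 1 bearing: y=sinΔλ·cosφ2=-0.36032160, x=cosφ1·sinφ2-sinφ1·cosφ2·cosΔλ=0.76662809; θ=atan2(y, x)=-25.1739° <0 so +360° → 334.8261° ≈ 334.8°
Leg 2: φ1=0.6932011, φ2=-0.4578365, Δφ=-1.1510377, Δλ=2.3220000 rad; a=sin²(Δφ/2)+cosφ1·cosφ2·sin²(Δλ/2)=0.8766861597; c=2·atan2(√a, √(1-a))=2.423971719; dist=6371·c=15443.124 ≈ 15443.1 km; running total=21880.8 km
Leg 2 bearing: y=sinΔλ·cosφ2=0.65559643, x=cosφ1·sinφ2-sinφ1·cosφ2·cosΔλ=0.05121986; θ=atan2(y, x)=85.5327° ≈ 85.5°
Leg 3: φ1=-0.4578365, φ2=0.8600459, Δφ=1.3178824, Δλ=-2.6392886 rad; a=sin²(Δφ/2)+cosφ1·cosφ2·sin²(Δλ/2)=0.9239551963; c=2·atan2(√a, √(1-a))=2.582827489; dist=6371·c=16455.194 ≈ 16455.2 km; running total=38336.0 km
Leg 3 bearing: y=sinΔλ·cosφ2=-0.31409681, x=cosφ1·sinφ2-sinφ1·cosφ2·cosΔλ=0.42707278; θ=atan2(y, x)=-36.3332° <0 so +360° → 323.6668° ≈ 323.7°
Leg 4: φ1=0.8600459, φ2=0.6968873, Δφ=-0.1631586, Δλ=4.1818316 rad; a=sin²(Δφ/2)+cosφ1·cosφ2·sin²(Δλ/2)=0.3833630464; c=2·atan2(√a, √(1-a))=1.335353203; dist=6371·c=8507.535 ≈ 8507.5 km; running total=46843.5 km
Leg 4 bearing: y=sinΔλ·cosφ2=-0.66142202, x=cosφ1·sinφ2-sinφ1·cosφ2·cosΔλ=0.71281428; θ=atan2(y, x)=-42.8583° <0 so +360° → 317.1417° ≈ 317.1°
Leg 5: φ1=0.6968873, φ2=-0.6043237, Δφ=-1.3012110, Δλ=-3.0522056 rad; a=sin²(Δφ/2)+cosφ1·cosφ2·sin²(Δλ/2)=0.9965998860; c=2·atan2(√a, √(1-a))=3.024905472; dist=6371·c=19271.673 ≈ 19271.7 km; running total=66115.2 km
Leg 5 bearing: y=sinΔλ·cosφ2=-0.07345748, x=cosφ1·sinφ2-sinφ1·cosφ2·cosΔλ=0.09032282; θ=atan2(y, x)=-39.1207° <0 so +360° → 320.8793° ≈ 320.9°
Leg 6: φ1=-0.6043237, φ2=-0.5904554, Δφ=0.0138684, Δλ=3.6588454 rad; a=sin²(Δφ/2)+cosφ1·cosφ2·sin²(Δλ/2)=0.6388980148; c=2·atan2(√a, √(1-a))=1.852295400; dist=6371·c=11800.974 ≈ 11801.0 km; running total=77916.2 km
Leg 6 bearing: y=sinΔλ·cosφ2=-0.41076999, x=cosφ1·sinφ2-sinφ1·cosφ2·cosΔλ=-0.86838781; θ=atan2(y, x)=-154.6846° <0 so +360° → 205.3154° ≈ 205.3°
Leg 7: φ1=-0.5904554, φ2=-0.6433842, Δφ=-0.0529289, Δλ=0.4116394 rad; a=sin²(Δφ/2)+cosφ1·cosφ2·sin²(Δλ/2)=0.0284588497; c=2·atan2(√a, √(1-a))=0.339016180; dist=6371·c=2159.872 ≈ 2159.9 km; running total=80076.1 km
Leg 7 bearing: y=sinΔλ·cosφ2=0.32011791, x=cosφ1·sinφ2-sinφ1·cosφ2·cosΔλ=-0.09011269; θ=atan2(y, x)=105.7218° ≈ 105.7°

Leg 1: dist=6437.7 km, bearing=334.8°
Leg 2: dist=15443.1 km, bearing=85.5°
Leg 3: dist=16455.2 km, bearing=323.7°
Leg 4: dist=8507.5 km, bearing=317.1°
Leg 5: dist=19271.7 km, bearing=320.9°
Leg 6: dist=11801.0 km, bearing=205.3°
Leg 7: dist=2159.9 km, bearing=105.7°
Total: 80076.1 km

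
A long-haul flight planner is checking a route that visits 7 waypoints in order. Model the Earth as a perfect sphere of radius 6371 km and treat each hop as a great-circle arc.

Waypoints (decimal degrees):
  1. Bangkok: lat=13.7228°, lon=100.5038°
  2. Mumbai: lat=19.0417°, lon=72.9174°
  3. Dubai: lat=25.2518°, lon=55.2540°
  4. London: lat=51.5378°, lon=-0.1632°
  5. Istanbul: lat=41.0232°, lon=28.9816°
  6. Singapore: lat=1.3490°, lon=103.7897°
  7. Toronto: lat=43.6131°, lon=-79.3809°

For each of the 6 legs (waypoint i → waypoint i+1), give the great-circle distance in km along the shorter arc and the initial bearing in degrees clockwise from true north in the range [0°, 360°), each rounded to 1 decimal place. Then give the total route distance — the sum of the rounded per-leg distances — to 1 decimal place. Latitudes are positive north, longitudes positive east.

Leg 1: dist=2998.2 km, bearing=285.1°
Leg 2: dist=1943.6 km, bearing=294.0°
Leg 3: dist=5471.5 km, bearing=317.4°
Leg 4: dist=2503.3 km, bearing=106.3°
Leg 5: dist=8639.4 km, bearing=99.1°
Leg 6: dist=15005.5 km, bearing=3.2°
Total: 36561.5 km

Leg 1: φ1=0.2395080, φ2=0.3323404, Δφ=0.0928323, Δλ=-0.4814735 rad; a=sin²(Δφ/2)+cosφ1·cosφ2·sin²(Δλ/2)=0.0543519518; c=2·atan2(√a, √(1-a))=0.470600661; dist=6371·c=2998.197 ≈ 2998.2 km; running total=2998.2 km
Leg 1 bearing: y=sinΔλ·cosφ2=-0.43774626, x=cosφ1·sinφ2-sinφ1·cosφ2·cosΔλ=0.11819256; θ=atan2(y, x)=-74.8903° <0 so +360° → 285.1097° ≈ 285.1°
Leg 2: φ1=0.3323404, φ2=0.4407271, Δφ=0.1083867, Δλ=-0.3082845 rad; a=sin²(Δφ/2)+cosφ1·cosφ2·sin²(Δλ/2)=0.0230871854; c=2·atan2(√a, √(1-a))=0.305071000; dist=6371·c=1943.607 ≈ 1943.6 km; running total=4941.8 km
Leg 2 bearing: y=sinΔλ·cosφ2=-0.27442974, x=cosφ1·sinφ2-sinφ1·cosφ2·cosΔλ=0.12208599; θ=atan2(y, x)=-66.0171° <0 so +360° → 293.9829° ≈ 294.0°
Leg 3: φ1=0.4407271, φ2=0.8995043, Δφ=0.4587772, Δλ=-0.9672126 rad; a=sin²(Δφ/2)+cosφ1·cosφ2·sin²(Δλ/2)=0.1733293338; c=2·atan2(√a, √(1-a))=0.858806706; dist=6371·c=5471.458 ≈ 5471.5 km; running total=10413.3 km
Leg 3 bearing: y=sinΔλ·cosφ2=-0.51209534, x=cosφ1·sinφ2-sinφ1·cosφ2·cosΔλ=0.55758719; θ=atan2(y, x)=-42.5648° <0 so +360° → 317.4352° ≈ 317.4°
Leg 4: φ1=0.8995043, φ2=0.7159899, Δφ=-0.1835144, Δλ=0.5086727 rad; a=sin²(Δφ/2)+cosφ1·cosφ2·sin²(Δλ/2)=0.0381020613; c=2·atan2(√a, √(1-a))=0.392917626; dist=6371·c=2503.278 ≈ 2503.3 km; running total=12916.6 km
Leg 4 bearing: y=sinΔλ·cosφ2=0.36742808, x=cosφ1·sinφ2-sinφ1·cosφ2·cosΔλ=-0.10769301; θ=atan2(y, x)=106.3358° ≈ 106.3°
Leg 5: φ1=0.7159899, φ2=0.0235445, Δφ=-0.6924454, Δλ=1.3056477 rad; a=sin²(Δφ/2)+cosφ1·cosφ2·sin²(Δλ/2)=0.3934491812; c=2·atan2(√a, √(1-a))=1.356047903; dist=6371·c=8639.381 ≈ 8639.4 km; running total=21556.0 km
Leg 5 bearing: y=sinΔλ·cosφ2=0.96478608, x=cosφ1·sinφ2-sinφ1·cosφ2·cosΔλ=-0.15419311; θ=atan2(y, x)=99.0803° ≈ 99.1°
Leg 6: φ1=0.0235445, φ2=0.7611922, Δφ=0.7376477, Δλ=-3.1969301 rad; a=sin²(Δφ/2)+cosφ1·cosφ2·sin²(Δλ/2)=0.8532332024; c=2·atan2(√a, √(1-a))=2.355289271; dist=6371·c=15005.548 ≈ 15005.5 km; running total=36561.5 km
Leg 6 bearing: y=sinΔλ·cosφ2=0.04004462, x=cosφ1·sinφ2-sinφ1·cosφ2·cosΔλ=0.70661280; θ=atan2(y, x)=3.2436° ≈ 3.2°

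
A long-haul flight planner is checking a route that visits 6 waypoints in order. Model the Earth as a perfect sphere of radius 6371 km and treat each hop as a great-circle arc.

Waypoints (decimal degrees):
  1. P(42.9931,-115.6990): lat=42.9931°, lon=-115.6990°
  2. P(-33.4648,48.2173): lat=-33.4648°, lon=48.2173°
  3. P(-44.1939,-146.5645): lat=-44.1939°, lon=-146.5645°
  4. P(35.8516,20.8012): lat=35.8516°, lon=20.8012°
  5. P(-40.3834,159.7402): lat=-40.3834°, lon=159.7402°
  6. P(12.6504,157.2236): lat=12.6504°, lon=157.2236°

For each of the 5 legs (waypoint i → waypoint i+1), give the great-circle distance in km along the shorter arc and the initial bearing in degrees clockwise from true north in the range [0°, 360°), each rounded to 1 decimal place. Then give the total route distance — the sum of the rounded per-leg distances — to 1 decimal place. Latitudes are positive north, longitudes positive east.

Leg 1: dist=18260.6 km, bearing=58.2°
Leg 2: dist=11251.0 km, bearing=169.3°
Leg 3: dist=18597.5 km, bearing=126.5°
Leg 4: dist=16420.3 km, bearing=110.7°
Leg 5: dist=5902.8 km, bearing=356.9°
Total: 70432.2 km

Leg 1: φ1=0.7503712, φ2=-0.5840709, Δφ=-1.3344421, Δλ=2.8608791 rad; a=sin²(Δφ/2)+cosφ1·cosφ2·sin²(Δλ/2)=0.9811601129; c=2·atan2(√a, √(1-a))=2.866206348; dist=6371·c=18260.601 ≈ 18260.6 km; running total=18260.6 km
Leg 1 bearing: y=sinΔλ·cosφ2=0.23111472, x=cosφ1·sinφ2-sinφ1·cosφ2·cosΔλ=0.14326817; θ=atan2(y, x)=58.2052° ≈ 58.2°
Leg 2: φ1=-0.5840709, φ2=-0.7713291, Δφ=-0.1872581, Δλ=-3.3995837 rad; a=sin²(Δφ/2)+cosφ1·cosφ2·sin²(Δλ/2)=0.5969696500; c=2·atan2(√a, √(1-a))=1.765972432; dist=6371·c=11251.010 ≈ 11251.0 km; running total=29511.6 km
Leg 2 bearing: y=sinΔλ·cosφ2=0.18293053, x=cosφ1·sinφ2-sinφ1·cosφ2·cosΔλ=-0.96380702; θ=atan2(y, x)=169.2531° ≈ 169.3°
Leg 3: φ1=-0.7713291, φ2=0.6257285, Δφ=1.3970575, Δλ=2.9210825 rad; a=sin²(Δφ/2)+cosφ1·cosφ2·sin²(Δλ/2)=0.9876735790; c=2·atan2(√a, √(1-a))=2.919085094; dist=6371·c=18597.491 ≈ 18597.5 km; running total=48109.1 km
Leg 3 bearing: y=sinΔλ·cosφ2=0.17728661, x=cosφ1·sinφ2-sinφ1·cosφ2·cosΔλ=-0.13140540; θ=atan2(y, x)=126.5460° ≈ 126.5°
Leg 4: φ1=0.6257285, φ2=-0.7048233, Δφ=-1.3305518, Δλ=2.4249430 rad; a=sin²(Δφ/2)+cosφ1·cosφ2·sin²(Δλ/2)=0.9224990641; c=2·atan2(√a, √(1-a))=2.577357994; dist=6371·c=16420.348 ≈ 16420.3 km; running total=64529.4 km
Leg 4 bearing: y=sinΔλ·cosφ2=0.50034902, x=cosφ1·sinφ2-sinφ1·cosφ2·cosΔλ=-0.18875652; θ=atan2(y, x)=110.6690° ≈ 110.7°
Leg 5: φ1=-0.7048233, φ2=0.2207911, Δφ=0.9256144, Δλ=-0.0439230 rad; a=sin²(Δφ/2)+cosφ1·cosφ2·sin²(Δλ/2)=0.1996865162; c=2·atan2(√a, √(1-a))=0.926511278; dist=6371·c=5902.803 ≈ 5902.8 km; running total=70432.2 km
Leg 5 bearing: y=sinΔλ·cosφ2=-0.04284293, x=cosφ1·sinφ2-sinφ1·cosφ2·cosΔλ=0.79838069; θ=atan2(y, x)=-3.0717° <0 so +360° → 356.9283° ≈ 356.9°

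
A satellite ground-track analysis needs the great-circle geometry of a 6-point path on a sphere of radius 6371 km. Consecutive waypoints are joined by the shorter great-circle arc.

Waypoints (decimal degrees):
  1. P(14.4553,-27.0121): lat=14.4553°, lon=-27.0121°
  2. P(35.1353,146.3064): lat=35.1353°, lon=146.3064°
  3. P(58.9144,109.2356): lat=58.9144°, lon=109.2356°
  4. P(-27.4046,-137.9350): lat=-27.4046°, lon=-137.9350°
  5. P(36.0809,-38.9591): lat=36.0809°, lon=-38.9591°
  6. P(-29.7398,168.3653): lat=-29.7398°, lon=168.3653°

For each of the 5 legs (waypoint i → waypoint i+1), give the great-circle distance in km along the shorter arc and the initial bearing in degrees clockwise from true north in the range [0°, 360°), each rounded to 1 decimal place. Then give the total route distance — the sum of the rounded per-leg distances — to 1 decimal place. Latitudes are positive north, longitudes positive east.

Leg 1: dist=14456.0 km, bearing=7.1°
Leg 2: dist=3772.3 km, bearing=326.1°
Leg 3: dist=13887.3 km, bearing=86.0°
Leg 4: dist=12511.7 km, bearing=59.8°
Leg 5: dist=17378.5 km, bearing=277.6°
Total: 62005.8 km

Leg 1: φ1=0.2522926, φ2=0.6132267, Δφ=0.3609341, Δλ=3.0249785 rad; a=sin²(Δφ/2)+cosφ1·cosφ2·sin²(Δλ/2)=0.8214332090; c=2·atan2(√a, √(1-a))=2.269030909; dist=6371·c=14455.996 ≈ 14456.0 km; running total=14456.0 km
Leg 1 bearing: y=sinΔλ·cosφ2=0.09515052, x=cosφ1·sinφ2-sinφ1·cosφ2·cosΔλ=0.76004549; θ=atan2(y, x)=7.1358° ≈ 7.1°
Leg 2: φ1=0.6132267, φ2=1.0282503, Δφ=0.4150236, Δλ=-0.6470075 rad; a=sin²(Δφ/2)+cosφ1·cosφ2·sin²(Δλ/2)=0.0851160512; c=2·atan2(√a, √(1-a))=0.592104644; dist=6371·c=3772.299 ≈ 3772.3 km; running total=18228.3 km
Leg 2 bearing: y=sinΔλ·cosφ2=-0.31123730, x=cosφ1·sinφ2-sinφ1·cosφ2·cosΔλ=0.46326729; θ=atan2(y, x)=-33.8944° <0 so +360° → 326.1056° ≈ 326.1°
Leg 3: φ1=1.0282503, φ2=-0.4783005, Δφ=-1.5065508, Δλ=-4.3139408 rad; a=sin²(Δφ/2)+cosφ1·cosφ2·sin²(Δλ/2)=0.7860096898; c=2·atan2(√a, √(1-a))=2.179762012; dist=6371·c=13887.264 ≈ 13887.3 km; running total=32115.6 km
Leg 3 bearing: y=sinΔλ·cosφ2=0.81823359, x=cosφ1·sinφ2-sinφ1·cosφ2·cosΔλ=0.05733781; θ=atan2(y, x)=85.9915° ≈ 86.0°
Leg 4: φ1=-0.4783005, φ2=0.6297305, Δφ=1.1080310, Δλ=1.7274553 rad; a=sin²(Δφ/2)+cosφ1·cosφ2·sin²(Δλ/2)=0.6915040855; c=2·atan2(√a, √(1-a))=1.963846929; dist=6371·c=12511.669 ≈ 12511.7 km; running total=44627.3 km
Leg 4 bearing: y=sinΔλ·cosφ2=0.79828925, x=cosφ1·sinφ2-sinφ1·cosφ2·cosΔλ=0.46479998; θ=atan2(y, x)=59.7901° ≈ 59.8°
Leg 5: φ1=0.6297305, φ2=-0.5190574, Δφ=-1.1487879, Δλ=3.6184934 rad; a=sin²(Δφ/2)+cosφ1·cosφ2·sin²(Δλ/2)=0.9577916867; c=2·atan2(√a, √(1-a))=2.727752575; dist=6371·c=17378.512 ≈ 17378.5 km; running total=62005.8 km
Leg 5 bearing: y=sinΔλ·cosφ2=-0.39856806, x=cosφ1·sinφ2-sinφ1·cosφ2·cosΔλ=0.05339092; θ=atan2(y, x)=-82.3703° <0 so +360° → 277.6297° ≈ 277.6°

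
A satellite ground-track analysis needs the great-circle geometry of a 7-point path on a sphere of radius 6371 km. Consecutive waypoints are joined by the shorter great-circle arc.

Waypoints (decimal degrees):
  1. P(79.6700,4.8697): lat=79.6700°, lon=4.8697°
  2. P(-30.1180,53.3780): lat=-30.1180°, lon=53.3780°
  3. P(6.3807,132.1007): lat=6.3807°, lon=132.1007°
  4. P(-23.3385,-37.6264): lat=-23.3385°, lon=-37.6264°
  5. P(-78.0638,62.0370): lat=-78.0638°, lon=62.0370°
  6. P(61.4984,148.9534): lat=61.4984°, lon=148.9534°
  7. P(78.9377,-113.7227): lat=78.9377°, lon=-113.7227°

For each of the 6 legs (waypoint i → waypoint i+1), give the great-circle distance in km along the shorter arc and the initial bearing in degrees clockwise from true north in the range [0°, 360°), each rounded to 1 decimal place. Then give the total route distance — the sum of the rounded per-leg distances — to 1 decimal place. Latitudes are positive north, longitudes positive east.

Leg 1: φ1=1.3905038, φ2=-0.5256583, Δφ=-1.9161621, Δλ=0.8466295 rad; a=sin²(Δφ/2)+cosφ1·cosφ2·sin²(Δλ/2)=0.6954440749; c=2·atan2(√a, √(1-a))=1.972392643; dist=6371·c=12566.114 ≈ 12566.1 km; running total=12566.1 km
Leg 1 bearing: y=sinΔλ·cosφ2=0.64792510, x=cosφ1·sinφ2-sinφ1·cosφ2·cosΔλ=-0.65375800; θ=atan2(y, x)=135.2567° ≈ 135.3°
Leg 2: φ1=-0.5256583, φ2=0.1113642, Δφ=0.6370225, Δλ=1.3739703 rad; a=sin²(Δφ/2)+cosφ1·cosφ2·sin²(Δλ/2)=0.4438284528; c=2·atan2(√a, √(1-a))=1.458215567; dist=6371·c=9290.291 ≈ 9290.3 km; running total=21856.4 km
Leg 2 bearing: y=sinΔλ·cosφ2=0.97461723, x=cosφ1·sinφ2-sinφ1·cosφ2·cosΔλ=0.19364991; θ=atan2(y, x)=78.7621° ≈ 78.8°
Leg 3: φ1=0.1113642, φ2=-0.4073337, Δφ=-0.5186979, Δλ=-2.9622967 rad; a=sin²(Δφ/2)+cosφ1·cosφ2·sin²(Δλ/2)=0.9709460611; c=2·atan2(√a, √(1-a))=2.799015601; dist=6371·c=17832.528 ≈ 17832.5 km; running total=39688.9 km
Leg 3 bearing: y=sinΔλ·cosφ2=-0.16374538, x=cosφ1·sinφ2-sinφ1·cosφ2·cosΔλ=-0.29330305; θ=atan2(y, x)=-150.8262° <0 so +360° → 209.1738° ≈ 209.2°
Leg 4: φ1=-0.4073337, φ2=-1.3624703, Δφ=-0.9551367, Δλ=1.7394545 rad; a=sin²(Δφ/2)+cosφ1·cosφ2·sin²(Δλ/2)=0.3221398285; c=2·atan2(√a, √(1-a))=1.207111616; dist=6371·c=7690.508 ≈ 7690.5 km; running total=47379.4 km
Leg 4 bearing: y=sinΔλ·cosφ2=0.20388775, x=cosφ1·sinφ2-sinφ1·cosφ2·cosΔλ=-0.91208159; θ=atan2(y, x)=167.3992° ≈ 167.4°
Leg 5: φ1=-1.3624703, φ2=1.0733496, Δφ=2.4358199, Δλ=1.5169774 rad; a=sin²(Δφ/2)+cosφ1·cosφ2·sin²(Δλ/2)=0.9272468952; c=2·atan2(√a, √(1-a))=2.595371895; dist=6371·c=16535.114 ≈ 16535.1 km; running total=63914.5 km
Leg 5 bearing: y=sinΔλ·cosφ2=0.47649239, x=cosφ1·sinφ2-sinφ1·cosφ2·cosΔλ=0.20687040; θ=atan2(y, x)=66.5318° ≈ 66.5°
Leg 6: φ1=1.0733496, φ2=1.3777228, Δφ=0.3043732, Δλ=-4.5845628 rad; a=sin²(Δφ/2)+cosφ1·cosφ2·sin²(Δλ/2)=0.0745985440; c=2·atan2(√a, √(1-a))=0.553284973; dist=6371·c=3524.979 ≈ 3525.0 km; running total=67439.5 km
Leg 6 bearing: y=sinΔλ·cosφ2=0.19031079, x=cosφ1·sinφ2-sinφ1·cosφ2·cosΔλ=0.48981242; θ=atan2(y, x)=21.2330° ≈ 21.2°

Leg 1: dist=12566.1 km, bearing=135.3°
Leg 2: dist=9290.3 km, bearing=78.8°
Leg 3: dist=17832.5 km, bearing=209.2°
Leg 4: dist=7690.5 km, bearing=167.4°
Leg 5: dist=16535.1 km, bearing=66.5°
Leg 6: dist=3525.0 km, bearing=21.2°
Total: 67439.5 km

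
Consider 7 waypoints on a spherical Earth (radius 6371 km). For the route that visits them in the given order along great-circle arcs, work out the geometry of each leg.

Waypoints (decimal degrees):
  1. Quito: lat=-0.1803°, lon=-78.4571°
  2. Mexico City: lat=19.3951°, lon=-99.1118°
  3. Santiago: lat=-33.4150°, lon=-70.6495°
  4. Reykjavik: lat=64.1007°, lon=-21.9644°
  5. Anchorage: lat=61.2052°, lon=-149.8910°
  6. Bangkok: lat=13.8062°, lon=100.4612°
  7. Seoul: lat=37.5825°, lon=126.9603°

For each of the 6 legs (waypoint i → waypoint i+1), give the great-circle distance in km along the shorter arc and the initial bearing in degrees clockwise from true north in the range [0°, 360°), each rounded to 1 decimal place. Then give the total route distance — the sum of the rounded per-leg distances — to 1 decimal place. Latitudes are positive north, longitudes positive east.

Leg 1: φ1=-0.0031468, φ2=0.3385084, Δφ=0.3416552, Δλ=-0.3604925 rad; a=sin²(Δφ/2)+cosφ1·cosφ2·sin²(Δλ/2)=0.0592137300; c=2·atan2(√a, √(1-a))=0.491613109; dist=6371·c=3132.067 ≈ 3132.1 km; running total=3132.1 km
Leg 1 bearing: y=sinΔλ·cosφ2=-0.33271779, x=cosφ1·sinφ2-sinφ1·cosφ2·cosΔλ=0.33485628; θ=atan2(y, x)=-44.8165° <0 so +360° → 315.1835° ≈ 315.2°
Leg 2: φ1=0.3385084, φ2=-0.5832018, Δφ=-0.9217101, Δλ=0.4967608 rad; a=sin²(Δφ/2)+cosφ1·cosφ2·sin²(Δλ/2)=0.2453529042; c=2·atan2(√a, √(1-a))=1.036431878; dist=6371·c=6603.107 ≈ 6603.1 km; running total=9735.2 km
Leg 2 bearing: y=sinΔλ·cosφ2=0.39780344, x=cosφ1·sinφ2-sinφ1·cosφ2·cosΔλ=-0.76313292; θ=atan2(y, x)=152.4680° ≈ 152.5°
Leg 3: φ1=-0.5832018, φ2=1.1187683, Δφ=1.7019700, Δλ=0.8497153 rad; a=sin²(Δφ/2)+cosφ1·cosφ2·sin²(Δλ/2)=0.6273434686; c=2·atan2(√a, √(1-a))=1.828320278; dist=6371·c=11648.228 ≈ 11648.2 km; running total=21383.4 km
Leg 3 bearing: y=sinΔλ·cosφ2=0.32807028, x=cosφ1·sinφ2-sinφ1·cosφ2·cosΔλ=0.90967272; θ=atan2(y, x)=19.8317° ≈ 19.8°
Leg 4: φ1=1.1187683, φ2=1.0682323, Δφ=-0.0505360, Δλ=-2.2327404 rad; a=sin²(Δφ/2)+cosφ1·cosφ2·sin²(Δλ/2)=0.1704922699; c=2·atan2(√a, √(1-a))=0.851287321; dist=6371·c=5423.552 ≈ 5423.6 km; running total=26807.0 km
Leg 4 bearing: y=sinΔλ·cosφ2=-0.37994399, x=cosφ1·sinφ2-sinφ1·cosφ2·cosΔλ=0.64910799; θ=atan2(y, x)=-30.3418° <0 so +360° → 329.6582° ≈ 329.7°
Leg 5: φ1=1.0682323, φ2=0.2409636, Δφ=-0.8272686, Δλ=4.3694702 rad; a=sin²(Δφ/2)+cosφ1·cosφ2·sin²(Δλ/2)=0.4740733433; c=2·atan2(√a, √(1-a))=1.518919748; dist=6371·c=9677.038 ≈ 9677.0 km; running total=36484.0 km
Leg 5 bearing: y=sinΔλ·cosφ2=-0.91456788, x=cosφ1·sinφ2-sinφ1·cosφ2·cosΔλ=0.40109455; θ=atan2(y, x)=-66.3196° <0 so +360° → 293.6804° ≈ 293.7°
Leg 6: φ1=0.2409636, φ2=0.6559384, Δφ=0.4149747, Δλ=0.4624965 rad; a=sin²(Δφ/2)+cosφ1·cosφ2·sin²(Δλ/2)=0.0828622595; c=2·atan2(√a, √(1-a))=0.583978938; dist=6371·c=3720.530 ≈ 3720.5 km; running total=40204.5 km
Leg 6 bearing: y=sinΔλ·cosφ2=0.35358990, x=cosφ1·sinφ2-sinφ1·cosφ2·cosΔλ=0.42303499; θ=atan2(y, x)=39.8903° ≈ 39.9°

Leg 1: dist=3132.1 km, bearing=315.2°
Leg 2: dist=6603.1 km, bearing=152.5°
Leg 3: dist=11648.2 km, bearing=19.8°
Leg 4: dist=5423.6 km, bearing=329.7°
Leg 5: dist=9677.0 km, bearing=293.7°
Leg 6: dist=3720.5 km, bearing=39.9°
Total: 40204.5 km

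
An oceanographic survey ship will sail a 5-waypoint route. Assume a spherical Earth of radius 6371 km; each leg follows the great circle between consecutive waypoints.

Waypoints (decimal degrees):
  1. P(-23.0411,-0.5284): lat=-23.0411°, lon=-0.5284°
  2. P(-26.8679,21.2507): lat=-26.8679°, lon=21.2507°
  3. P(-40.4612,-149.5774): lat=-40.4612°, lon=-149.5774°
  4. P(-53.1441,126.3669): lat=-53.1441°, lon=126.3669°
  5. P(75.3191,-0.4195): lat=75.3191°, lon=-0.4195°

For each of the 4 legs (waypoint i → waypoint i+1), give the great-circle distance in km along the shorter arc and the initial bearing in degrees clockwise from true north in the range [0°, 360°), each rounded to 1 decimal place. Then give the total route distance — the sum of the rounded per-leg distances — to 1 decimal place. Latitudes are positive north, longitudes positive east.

Leg 1: φ1=-0.4021431, φ2=-0.4689333, Δφ=-0.0667903, Δλ=0.3801170 rad; a=sin²(Δφ/2)+cosφ1·cosφ2·sin²(Δλ/2)=0.0304117691; c=2·atan2(√a, √(1-a))=0.350571883; dist=6371·c=2233.493 ≈ 2233.5 km; running total=2233.5 km
Leg 1 bearing: y=sinΔλ·cosφ2=0.33097685, x=cosφ1·sinφ2-sinφ1·cosφ2·cosΔλ=-0.09166187; θ=atan2(y, x)=105.4797° ≈ 105.5°
Leg 2: φ1=-0.4689333, φ2=-0.7061812, Δφ=-0.2372478, Δλ=-2.9815128 rad; a=sin²(Δφ/2)+cosφ1·cosφ2·sin²(Δλ/2)=0.6883798994; c=2·atan2(√a, √(1-a))=1.957092162; dist=6371·c=12468.634 ≈ 12468.6 km; running total=14702.1 km
Leg 2 bearing: y=sinΔλ·cosφ2=-0.12127653, x=cosφ1·sinφ2-sinφ1·cosφ2·cosΔλ=-0.91833766; θ=atan2(y, x)=-172.4770° <0 so +360° → 187.5230° ≈ 187.5°
Leg 3: φ1=-0.7061812, φ2=-0.9275395, Δφ=-0.2213584, Δλ=4.8161366 rad; a=sin²(Δφ/2)+cosφ1·cosφ2·sin²(Δλ/2)=0.2167486484; c=2·atan2(√a, √(1-a))=0.968540677; dist=6371·c=6170.573 ≈ 6170.6 km; running total=20872.7 km
Leg 3 bearing: y=sinΔλ·cosφ2=-0.59657941, x=cosφ1·sinφ2-sinφ1·cosφ2·cosΔλ=-0.56847840; θ=atan2(y, x)=-133.6183° <0 so +360° → 226.3817° ≈ 226.4°
Leg 4: φ1=-0.9275395, φ2=1.3145663, Δφ=2.2421058, Δλ=-2.2128401 rad; a=sin²(Δφ/2)+cosφ1·cosφ2·sin²(Δλ/2)=0.9325266701; c=2·atan2(√a, √(1-a))=2.616053012; dist=6371·c=16666.874 ≈ 16666.9 km; running total=37539.6 km
Leg 4 bearing: y=sinΔλ·cosφ2=-0.20296977, x=cosφ1·sinφ2-sinφ1·cosφ2·cosΔλ=0.45878752; θ=atan2(y, x)=-23.8648° <0 so +360° → 336.1352° ≈ 336.1°

Leg 1: dist=2233.5 km, bearing=105.5°
Leg 2: dist=12468.6 km, bearing=187.5°
Leg 3: dist=6170.6 km, bearing=226.4°
Leg 4: dist=16666.9 km, bearing=336.1°
Total: 37539.6 km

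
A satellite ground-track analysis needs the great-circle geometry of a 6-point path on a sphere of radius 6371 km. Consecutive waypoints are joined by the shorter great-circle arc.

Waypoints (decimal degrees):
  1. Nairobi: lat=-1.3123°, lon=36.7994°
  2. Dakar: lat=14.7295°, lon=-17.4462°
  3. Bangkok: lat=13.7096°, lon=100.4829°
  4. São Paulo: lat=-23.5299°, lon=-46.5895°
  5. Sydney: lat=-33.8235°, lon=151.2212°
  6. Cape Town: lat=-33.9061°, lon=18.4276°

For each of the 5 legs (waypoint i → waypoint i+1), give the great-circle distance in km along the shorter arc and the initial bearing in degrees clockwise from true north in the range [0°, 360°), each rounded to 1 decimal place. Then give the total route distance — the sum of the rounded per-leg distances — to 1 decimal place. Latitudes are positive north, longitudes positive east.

Leg 1: dist=6227.3 km, bearing=288.8°
Leg 2: dist=12489.7 km, bearing=68.1°
Leg 3: dist=16387.8 km, bearing=247.6°
Leg 4: dist=13365.1 km, bearing=197.1°
Leg 5: dist=11017.8 km, bearing=218.1°
Total: 59487.7 km

Leg 1: φ1=-0.0229040, φ2=0.2570783, Δφ=0.2799822, Δλ=-0.9467643 rad; a=sin²(Δφ/2)+cosφ1·cosφ2·sin²(Δλ/2)=0.2204307249; c=2·atan2(√a, √(1-a))=0.977449942; dist=6371·c=6227.334 ≈ 6227.3 km; running total=6227.3 km
Leg 1 bearing: y=sinΔλ·cosφ2=-0.78485981, x=cosφ1·sinφ2-sinφ1·cosφ2·cosΔλ=0.26713136; θ=atan2(y, x)=-71.2037° <0 so +360° → 288.7963° ≈ 288.8°
Leg 2: φ1=0.2570783, φ2=0.2392777, Δφ=-0.0178006, Δλ=2.0582511 rad; a=sin²(Δφ/2)+cosφ1·cosφ2·sin²(Δλ/2)=0.6899107698; c=2·atan2(√a, √(1-a))=1.960399698; dist=6371·c=12489.706 ≈ 12489.7 km; running total=18717.0 km
Leg 2 bearing: y=sinΔλ·cosφ2=0.85835564, x=cosφ1·sinφ2-sinφ1·cosφ2·cosΔλ=0.34490751; θ=atan2(y, x)=68.1086° ≈ 68.1°
Leg 3: φ1=0.2392777, φ2=-0.4106742, Δφ=-0.6499519, Δλ=-2.5668976 rad; a=sin²(Δφ/2)+cosφ1·cosφ2·sin²(Δλ/2)=0.9211294741; c=2·atan2(√a, √(1-a))=2.572256362; dist=6371·c=16387.845 ≈ 16387.8 km; running total=35104.8 km
Leg 3 bearing: y=sinΔλ·cosφ2=-0.49838127, x=cosφ1·sinφ2-sinφ1·cosφ2·cosΔλ=-0.20546526; θ=atan2(y, x)=-112.4046° <0 so +360° → 247.5954° ≈ 247.6°
Leg 4: φ1=-0.4106742, φ2=-0.5903314, Δφ=-0.1796572, Δλ=3.4524480 rad; a=sin²(Δφ/2)+cosφ1·cosφ2·sin²(Δλ/2)=0.7514750969; c=2·atan2(√a, √(1-a))=2.097805056; dist=6371·c=13365.116 ≈ 13365.1 km; running total=48469.9 km
Leg 4 bearing: y=sinΔλ·cosφ2=-0.25410599, x=cosφ1·sinφ2-sinφ1·cosφ2·cosΔλ=-0.82611818; θ=atan2(y, x)=-162.9026° <0 so +360° → 197.0974° ≈ 197.1°
Leg 5: φ1=-0.5903314, φ2=-0.5917731, Δφ=-0.0014416, Δλ=-2.3176855 rad; a=sin²(Δφ/2)+cosφ1·cosφ2·sin²(Δλ/2)=0.5789500342; c=2·atan2(√a, √(1-a))=1.729360007; dist=6371·c=11017.753 ≈ 11017.8 km; running total=59487.7 km
Leg 5 bearing: y=sinΔλ·cosφ2=-0.60902421, x=cosφ1·sinφ2-sinφ1·cosφ2·cosΔλ=-0.77727542; θ=atan2(y, x)=-141.9200° <0 so +360° → 218.0800° ≈ 218.1°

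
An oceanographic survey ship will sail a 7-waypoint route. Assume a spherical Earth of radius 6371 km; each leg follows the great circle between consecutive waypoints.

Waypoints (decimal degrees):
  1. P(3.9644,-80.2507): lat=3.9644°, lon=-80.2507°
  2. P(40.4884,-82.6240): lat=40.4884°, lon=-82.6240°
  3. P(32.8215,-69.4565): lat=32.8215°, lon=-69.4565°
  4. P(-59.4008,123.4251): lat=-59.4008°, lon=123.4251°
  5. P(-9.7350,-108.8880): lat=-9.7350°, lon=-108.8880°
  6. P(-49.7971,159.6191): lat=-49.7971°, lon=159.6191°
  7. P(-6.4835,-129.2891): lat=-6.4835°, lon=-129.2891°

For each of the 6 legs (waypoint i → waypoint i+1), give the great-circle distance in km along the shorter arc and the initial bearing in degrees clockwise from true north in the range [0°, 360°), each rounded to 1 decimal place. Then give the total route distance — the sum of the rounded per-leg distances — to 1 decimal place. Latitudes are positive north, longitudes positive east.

Leg 1: φ1=0.0691918, φ2=0.7066559, Δφ=0.6374641, Δλ=-0.0414219 rad; a=sin²(Δφ/2)+cosφ1·cosφ2·sin²(Δλ/2)=0.0985215848; c=2·atan2(√a, √(1-a))=0.638556740; dist=6371·c=4068.245 ≈ 4068.2 km; running total=4068.2 km
Leg 1 bearing: y=sinΔλ·cosφ2=-0.03149390, x=cosφ1·sinφ2-sinφ1·cosφ2·cosΔλ=0.59520456; θ=atan2(y, x)=-3.0289° <0 so +360° → 356.9711° ≈ 357.0°
Leg 2: φ1=0.7066559, φ2=0.5728432, Δφ=-0.1338126, Δλ=0.2298162 rad; a=sin²(Δφ/2)+cosφ1·cosφ2·sin²(Δλ/2)=0.0128716661; c=2·atan2(√a, √(1-a))=0.227396350; dist=6371·c=1448.742 ≈ 1448.7 km; running total=5516.9 km
Leg 2 bearing: y=sinΔλ·cosφ2=0.19143357, x=cosφ1·sinφ2-sinφ1·cosφ2·cosΔλ=-0.11906777; θ=atan2(y, x)=121.8808° ≈ 121.9°
Leg 3: φ1=0.5728432, φ2=-1.0367395, Δφ=-1.6095828, Δλ=3.3664190 rad; a=sin²(Δφ/2)+cosφ1·cosφ2·sin²(Δλ/2)=0.9417750997; c=2·atan2(√a, √(1-a))=2.654185601; dist=6371·c=16909.816 ≈ 16909.8 km; running total=22426.7 km
Leg 3 bearing: y=sinΔλ·cosφ2=-0.11348152, x=cosφ1·sinφ2-sinφ1·cosφ2·cosΔλ=-0.45437979; θ=atan2(y, x)=-165.9772° <0 so +360° → 194.0228° ≈ 194.0°
Leg 4: φ1=-1.0367395, φ2=-0.1699078, Δφ=0.8668317, Δλ=-4.0546285 rad; a=sin²(Δφ/2)+cosφ1·cosφ2·sin²(Δλ/2)=0.5805833666; c=2·atan2(√a, √(1-a))=1.732669054; dist=6371·c=11038.835 ≈ 11038.8 km; running total=33465.5 km
Leg 4 bearing: y=sinΔλ·cosφ2=0.77996798, x=cosφ1·sinφ2-sinφ1·cosφ2·cosΔλ=-0.60471086; θ=atan2(y, x)=127.7865° ≈ 127.8°
Leg 5: φ1=-0.1699078, φ2=-0.8691234, Δφ=-0.6992156, Δλ=4.6863330 rad; a=sin²(Δφ/2)+cosφ1·cosφ2·sin²(Δλ/2)=0.4437145626; c=2·atan2(√a, √(1-a))=1.457986332; dist=6371·c=9288.831 ≈ 9288.8 km; running total=42754.3 km
Leg 5 bearing: y=sinΔλ·cosφ2=-0.64527724, x=cosφ1·sinφ2-sinφ1·cosφ2·cosΔλ=-0.75560908; θ=atan2(y, x)=-139.5032° <0 so +360° → 220.4968° ≈ 220.5°
Leg 6: φ1=-0.8691234, φ2=-0.1131584, Δφ=0.7559649, Δλ=-5.0423993 rad; a=sin²(Δφ/2)+cosφ1·cosφ2·sin²(Δλ/2)=0.3529604793; c=2·atan2(√a, √(1-a))=1.272304518; dist=6371·c=8105.852 ≈ 8105.9 km; running total=50860.2 km
Leg 6 bearing: y=sinΔλ·cosφ2=0.93998852, x=cosφ1·sinφ2-sinφ1·cosφ2·cosΔλ=0.17302920; θ=atan2(y, x)=79.5700° ≈ 79.6°

Leg 1: dist=4068.2 km, bearing=357.0°
Leg 2: dist=1448.7 km, bearing=121.9°
Leg 3: dist=16909.8 km, bearing=194.0°
Leg 4: dist=11038.8 km, bearing=127.8°
Leg 5: dist=9288.8 km, bearing=220.5°
Leg 6: dist=8105.9 km, bearing=79.6°
Total: 50860.2 km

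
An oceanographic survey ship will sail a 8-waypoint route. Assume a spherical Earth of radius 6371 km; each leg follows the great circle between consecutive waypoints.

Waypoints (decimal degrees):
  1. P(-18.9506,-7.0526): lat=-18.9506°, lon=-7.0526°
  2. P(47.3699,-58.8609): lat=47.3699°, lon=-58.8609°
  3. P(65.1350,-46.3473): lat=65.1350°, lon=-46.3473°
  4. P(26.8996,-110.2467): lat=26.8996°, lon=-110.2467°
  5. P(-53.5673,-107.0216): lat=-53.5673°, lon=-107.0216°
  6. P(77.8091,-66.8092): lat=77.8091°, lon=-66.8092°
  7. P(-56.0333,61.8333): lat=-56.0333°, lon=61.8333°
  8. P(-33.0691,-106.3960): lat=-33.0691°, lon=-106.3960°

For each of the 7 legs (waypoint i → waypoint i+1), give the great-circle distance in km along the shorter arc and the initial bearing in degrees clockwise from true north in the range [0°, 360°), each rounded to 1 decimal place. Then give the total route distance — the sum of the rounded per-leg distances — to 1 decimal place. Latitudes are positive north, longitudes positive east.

Leg 1: dist=9002.4 km, bearing=327.4°
Leg 2: dist=2112.1 km, bearing=16.3°
Leg 3: dist=6101.0 km, bearing=258.3°
Leg 4: dist=8952.9 km, bearing=178.1°
Leg 5: dist=14864.6 km, bearing=10.9°
Leg 6: dist=16920.5 km, bearing=69.2°
Leg 7: dist=10044.6 km, bearing=189.8°
Total: 67998.1 km

Leg 1: φ1=-0.3307504, φ2=0.8267607, Δφ=1.1575111, Δλ=-0.9042254 rad; a=sin²(Δφ/2)+cosφ1·cosφ2·sin²(Δλ/2)=0.4214414526; c=2·atan2(√a, √(1-a))=1.413025517; dist=6371·c=9002.386 ≈ 9002.4 km; running total=9002.4 km
Leg 1 bearing: y=sinΔλ·cosφ2=-0.53229213, x=cosφ1·sinφ2-sinφ1·cosφ2·cosΔλ=0.83185293; θ=atan2(y, x)=-32.6147° <0 so +360° → 327.3853° ≈ 327.4°
Leg 2: φ1=0.8267607, φ2=1.1368202, Δφ=0.3100595, Δλ=0.2184035 rad; a=sin²(Δφ/2)+cosφ1·cosφ2·sin²(Δλ/2)=0.0272247785; c=2·atan2(√a, √(1-a))=0.331514661; dist=6371·c=2112.080 ≈ 2112.1 km; running total=11114.5 km
Leg 2 bearing: y=sinΔλ·cosφ2=0.09110633, x=cosφ1·sinφ2-sinφ1·cosφ2·cosΔλ=0.31246439; θ=atan2(y, x)=16.2553° ≈ 16.3°
Leg 3: φ1=1.1368202, φ2=0.4694866, Δφ=-0.6673336, Δλ=-1.1152549 rad; a=sin²(Δφ/2)+cosφ1·cosφ2·sin²(Δλ/2)=0.2122683429; c=2·atan2(√a, √(1-a))=0.957625773; dist=6371·c=6101.034 ≈ 6101.0 km; running total=17215.5 km
Leg 3 bearing: y=sinΔλ·cosφ2=-0.80085750, x=cosφ1·sinφ2-sinφ1·cosφ2·cosΔλ=-0.16573846; θ=atan2(y, x)=-101.6924° <0 so +360° → 258.3076° ≈ 258.3°
Leg 4: φ1=0.4694866, φ2=-0.9349258, Δφ=-1.4044123, Δλ=0.0562886 rad; a=sin²(Δφ/2)+cosφ1·cosφ2·sin²(Δλ/2)=0.4176107234; c=2·atan2(√a, √(1-a))=1.405262835; dist=6371·c=8952.930 ≈ 8952.9 km; running total=26168.4 km
Leg 4 bearing: y=sinΔλ·cosφ2=0.03341093, x=cosφ1·sinφ2-sinφ1·cosφ2·cosΔλ=-0.98576455; θ=atan2(y, x)=178.0588° ≈ 178.1°
Leg 5: φ1=-0.9349258, φ2=1.3580250, Δφ=2.2929507, Δλ=0.7018388 rad; a=sin²(Δφ/2)+cosφ1·cosφ2·sin²(Δλ/2)=0.8453212309; c=2·atan2(√a, √(1-a))=2.333173367; dist=6371·c=14864.648 ≈ 14864.6 km; running total=41033.0 km
Leg 5 bearing: y=sinΔλ·cosφ2=0.13633592, x=cosφ1·sinφ2-sinφ1·cosφ2·cosΔλ=0.71022919; θ=atan2(y, x)=10.8663° ≈ 10.9°
Leg 6: φ1=1.3580250, φ2=-0.9779656, Δφ=-2.3359906, Δλ=2.2452352 rad; a=sin²(Δφ/2)+cosφ1·cosφ2·sin²(Δλ/2)=0.9421676272; c=2·atan2(√a, √(1-a))=2.655864524; dist=6371·c=16920.513 ≈ 16920.5 km; running total=57953.5 km
Leg 6 bearing: y=sinΔλ·cosφ2=0.43638539, x=cosφ1·sinφ2-sinφ1·cosφ2·cosΔλ=0.16588836; θ=atan2(y, x)=69.1861° ≈ 69.2°
Leg 7: φ1=-0.9779656, φ2=-0.5771647, Δφ=0.4008009, Δλ=-2.9361552 rad; a=sin²(Δφ/2)+cosφ1·cosφ2·sin²(Δλ/2)=0.5029099492; c=2·atan2(√a, √(1-a))=1.576616258; dist=6371·c=10044.622 ≈ 10044.6 km; running total=67998.1 km
Leg 7 bearing: y=sinΔλ·cosφ2=-0.17095086, x=cosφ1·sinφ2-sinφ1·cosφ2·cosΔλ=-0.98526237; θ=atan2(y, x)=-170.1567° <0 so +360° → 189.8433° ≈ 189.8°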